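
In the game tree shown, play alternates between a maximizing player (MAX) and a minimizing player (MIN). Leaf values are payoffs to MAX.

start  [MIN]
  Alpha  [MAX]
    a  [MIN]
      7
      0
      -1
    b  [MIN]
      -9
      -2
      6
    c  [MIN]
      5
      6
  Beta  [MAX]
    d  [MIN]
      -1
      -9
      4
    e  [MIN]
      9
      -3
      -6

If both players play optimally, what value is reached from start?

-6

a (MIN): min(7, 0, -1) = -1
b (MIN): min(-9, -2, 6) = -9
c (MIN): min(5, 6) = 5
Alpha (MAX): max(-1, -9, 5) = 5
d (MIN): min(-1, -9, 4) = -9
e (MIN): min(9, -3, -6) = -6
Beta (MAX): max(-9, -6) = -6
start (MIN): min(5, -6) = -6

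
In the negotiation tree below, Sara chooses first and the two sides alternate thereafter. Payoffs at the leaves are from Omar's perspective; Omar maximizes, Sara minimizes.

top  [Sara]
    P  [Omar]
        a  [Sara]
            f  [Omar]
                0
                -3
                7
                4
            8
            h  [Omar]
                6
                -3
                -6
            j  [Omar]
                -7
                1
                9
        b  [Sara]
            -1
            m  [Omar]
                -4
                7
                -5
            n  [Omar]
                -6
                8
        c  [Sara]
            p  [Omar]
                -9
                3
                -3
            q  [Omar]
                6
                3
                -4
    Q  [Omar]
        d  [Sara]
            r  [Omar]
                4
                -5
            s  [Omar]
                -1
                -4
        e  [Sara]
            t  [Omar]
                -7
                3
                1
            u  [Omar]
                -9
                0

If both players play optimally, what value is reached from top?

0

f (Omar): max(0, -3, 7, 4) = 7
h (Omar): max(6, -3, -6) = 6
j (Omar): max(-7, 1, 9) = 9
a (Sara): min(7, 8, 6, 9) = 6
m (Omar): max(-4, 7, -5) = 7
n (Omar): max(-6, 8) = 8
b (Sara): min(-1, 7, 8) = -1
p (Omar): max(-9, 3, -3) = 3
q (Omar): max(6, 3, -4) = 6
c (Sara): min(3, 6) = 3
P (Omar): max(6, -1, 3) = 6
r (Omar): max(4, -5) = 4
s (Omar): max(-1, -4) = -1
d (Sara): min(4, -1) = -1
t (Omar): max(-7, 3, 1) = 3
u (Omar): max(-9, 0) = 0
e (Sara): min(3, 0) = 0
Q (Omar): max(-1, 0) = 0
top (Sara): min(6, 0) = 0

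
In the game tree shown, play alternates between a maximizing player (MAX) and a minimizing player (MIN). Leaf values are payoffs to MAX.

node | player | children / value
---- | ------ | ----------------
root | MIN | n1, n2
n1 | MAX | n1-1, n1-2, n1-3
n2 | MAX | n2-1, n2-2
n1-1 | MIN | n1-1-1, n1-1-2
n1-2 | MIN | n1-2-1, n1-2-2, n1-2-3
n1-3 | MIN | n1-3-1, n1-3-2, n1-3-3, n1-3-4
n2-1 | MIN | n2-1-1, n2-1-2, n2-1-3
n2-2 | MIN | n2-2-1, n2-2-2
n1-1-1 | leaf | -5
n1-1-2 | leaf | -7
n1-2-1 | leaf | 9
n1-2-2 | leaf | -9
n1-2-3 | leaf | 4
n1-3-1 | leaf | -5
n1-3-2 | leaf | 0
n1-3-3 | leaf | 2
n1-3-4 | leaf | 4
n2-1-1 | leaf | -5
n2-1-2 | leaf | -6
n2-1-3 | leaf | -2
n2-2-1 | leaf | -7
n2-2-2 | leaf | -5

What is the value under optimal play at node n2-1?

n2-1 (MIN): min(-5, -6, -2) = -6

-6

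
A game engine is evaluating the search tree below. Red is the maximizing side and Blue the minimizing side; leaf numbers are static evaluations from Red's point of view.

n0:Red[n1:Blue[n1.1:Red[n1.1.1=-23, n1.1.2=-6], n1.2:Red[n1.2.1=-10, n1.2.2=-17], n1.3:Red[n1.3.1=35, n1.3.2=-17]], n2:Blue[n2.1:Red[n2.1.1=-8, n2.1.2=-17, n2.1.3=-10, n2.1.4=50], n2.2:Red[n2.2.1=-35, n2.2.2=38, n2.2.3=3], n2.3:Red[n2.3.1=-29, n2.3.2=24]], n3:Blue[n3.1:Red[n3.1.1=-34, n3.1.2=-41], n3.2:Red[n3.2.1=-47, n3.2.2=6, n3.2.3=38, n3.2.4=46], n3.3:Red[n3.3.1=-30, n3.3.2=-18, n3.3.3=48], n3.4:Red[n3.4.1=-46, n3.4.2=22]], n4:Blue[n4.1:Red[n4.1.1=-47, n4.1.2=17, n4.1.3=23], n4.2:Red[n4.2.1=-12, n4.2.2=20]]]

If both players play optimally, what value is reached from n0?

24

n1.1 (Red): max(-23, -6) = -6
n1.2 (Red): max(-10, -17) = -10
n1.3 (Red): max(35, -17) = 35
n1 (Blue): min(-6, -10, 35) = -10
n2.1 (Red): max(-8, -17, -10, 50) = 50
n2.2 (Red): max(-35, 38, 3) = 38
n2.3 (Red): max(-29, 24) = 24
n2 (Blue): min(50, 38, 24) = 24
n3.1 (Red): max(-34, -41) = -34
n3.2 (Red): max(-47, 6, 38, 46) = 46
n3.3 (Red): max(-30, -18, 48) = 48
n3.4 (Red): max(-46, 22) = 22
n3 (Blue): min(-34, 46, 48, 22) = -34
n4.1 (Red): max(-47, 17, 23) = 23
n4.2 (Red): max(-12, 20) = 20
n4 (Blue): min(23, 20) = 20
n0 (Red): max(-10, 24, -34, 20) = 24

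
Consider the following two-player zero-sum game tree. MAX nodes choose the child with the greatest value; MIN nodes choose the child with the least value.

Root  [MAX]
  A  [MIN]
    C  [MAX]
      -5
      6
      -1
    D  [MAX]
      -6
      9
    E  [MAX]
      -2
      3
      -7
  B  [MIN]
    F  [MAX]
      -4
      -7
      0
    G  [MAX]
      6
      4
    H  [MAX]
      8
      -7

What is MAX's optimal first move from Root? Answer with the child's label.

A

C (MAX): max(-5, 6, -1) = 6
D (MAX): max(-6, 9) = 9
E (MAX): max(-2, 3, -7) = 3
A (MIN): min(6, 9, 3) = 3
F (MAX): max(-4, -7, 0) = 0
G (MAX): max(6, 4) = 6
H (MAX): max(8, -7) = 8
B (MIN): min(0, 6, 8) = 0
Root (MAX): max(3, 0) = 3
MAX at Root wants the highest of {A=3, B=0}, so chooses A.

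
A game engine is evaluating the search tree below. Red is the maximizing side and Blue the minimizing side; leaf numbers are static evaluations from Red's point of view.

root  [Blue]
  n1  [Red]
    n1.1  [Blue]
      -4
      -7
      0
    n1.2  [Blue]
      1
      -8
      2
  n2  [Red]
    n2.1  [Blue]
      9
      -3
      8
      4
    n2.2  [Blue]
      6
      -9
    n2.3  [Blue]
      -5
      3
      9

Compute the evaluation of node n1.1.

-7

n1.1 (Blue): min(-4, -7, 0) = -7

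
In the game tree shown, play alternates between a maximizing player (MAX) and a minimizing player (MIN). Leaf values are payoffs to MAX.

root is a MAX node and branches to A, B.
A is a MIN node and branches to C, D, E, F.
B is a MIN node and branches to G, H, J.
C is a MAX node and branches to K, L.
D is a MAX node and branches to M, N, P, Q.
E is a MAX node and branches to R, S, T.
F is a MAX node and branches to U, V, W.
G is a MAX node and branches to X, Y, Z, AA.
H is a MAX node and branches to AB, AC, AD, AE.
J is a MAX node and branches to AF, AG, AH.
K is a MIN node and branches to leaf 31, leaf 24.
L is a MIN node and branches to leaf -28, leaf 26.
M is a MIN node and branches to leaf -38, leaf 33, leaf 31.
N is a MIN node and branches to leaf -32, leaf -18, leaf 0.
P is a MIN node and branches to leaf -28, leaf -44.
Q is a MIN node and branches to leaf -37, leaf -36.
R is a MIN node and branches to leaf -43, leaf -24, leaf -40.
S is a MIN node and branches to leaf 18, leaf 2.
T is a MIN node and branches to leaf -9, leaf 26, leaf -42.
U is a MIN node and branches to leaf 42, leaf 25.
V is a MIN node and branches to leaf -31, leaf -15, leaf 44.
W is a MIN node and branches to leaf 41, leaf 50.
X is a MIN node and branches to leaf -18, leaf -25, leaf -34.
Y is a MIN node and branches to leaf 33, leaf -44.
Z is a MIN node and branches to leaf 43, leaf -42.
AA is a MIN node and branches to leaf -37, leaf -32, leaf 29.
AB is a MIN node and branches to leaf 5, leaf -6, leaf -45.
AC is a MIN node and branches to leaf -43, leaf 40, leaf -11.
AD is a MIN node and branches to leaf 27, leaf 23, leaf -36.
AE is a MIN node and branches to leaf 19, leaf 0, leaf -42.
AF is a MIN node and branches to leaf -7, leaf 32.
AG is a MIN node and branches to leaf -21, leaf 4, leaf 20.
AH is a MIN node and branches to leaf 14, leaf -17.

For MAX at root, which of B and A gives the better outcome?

X (MIN): min(-18, -25, -34) = -34
Y (MIN): min(33, -44) = -44
Z (MIN): min(43, -42) = -42
AA (MIN): min(-37, -32, 29) = -37
G (MAX): max(-34, -44, -42, -37) = -34
AB (MIN): min(5, -6, -45) = -45
AC (MIN): min(-43, 40, -11) = -43
AD (MIN): min(27, 23, -36) = -36
AE (MIN): min(19, 0, -42) = -42
H (MAX): max(-45, -43, -36, -42) = -36
AF (MIN): min(-7, 32) = -7
AG (MIN): min(-21, 4, 20) = -21
AH (MIN): min(14, -17) = -17
J (MAX): max(-7, -21, -17) = -7
B (MIN): min(-34, -36, -7) = -36
K (MIN): min(31, 24) = 24
L (MIN): min(-28, 26) = -28
C (MAX): max(24, -28) = 24
M (MIN): min(-38, 33, 31) = -38
N (MIN): min(-32, -18, 0) = -32
P (MIN): min(-28, -44) = -44
Q (MIN): min(-37, -36) = -37
D (MAX): max(-38, -32, -44, -37) = -32
R (MIN): min(-43, -24, -40) = -43
S (MIN): min(18, 2) = 2
T (MIN): min(-9, 26, -42) = -42
E (MAX): max(-43, 2, -42) = 2
U (MIN): min(42, 25) = 25
V (MIN): min(-31, -15, 44) = -31
W (MIN): min(41, 50) = 41
F (MAX): max(25, -31, 41) = 41
A (MIN): min(24, -32, 2, 41) = -32
MAX prefers the higher value; B=-36, A=-32. A is better since -32 > -36.

A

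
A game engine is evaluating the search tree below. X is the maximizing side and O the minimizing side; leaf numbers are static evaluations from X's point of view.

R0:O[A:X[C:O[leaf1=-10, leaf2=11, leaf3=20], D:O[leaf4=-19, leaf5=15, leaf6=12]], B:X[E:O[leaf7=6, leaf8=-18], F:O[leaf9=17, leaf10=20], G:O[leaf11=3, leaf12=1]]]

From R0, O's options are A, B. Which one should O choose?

A

C (O): min(-10, 11, 20) = -10
D (O): min(-19, 15, 12) = -19
A (X): max(-10, -19) = -10
E (O): min(6, -18) = -18
F (O): min(17, 20) = 17
G (O): min(3, 1) = 1
B (X): max(-18, 17, 1) = 17
R0 (O): min(-10, 17) = -10
O at R0 wants the lowest of {A=-10, B=17}, so chooses A.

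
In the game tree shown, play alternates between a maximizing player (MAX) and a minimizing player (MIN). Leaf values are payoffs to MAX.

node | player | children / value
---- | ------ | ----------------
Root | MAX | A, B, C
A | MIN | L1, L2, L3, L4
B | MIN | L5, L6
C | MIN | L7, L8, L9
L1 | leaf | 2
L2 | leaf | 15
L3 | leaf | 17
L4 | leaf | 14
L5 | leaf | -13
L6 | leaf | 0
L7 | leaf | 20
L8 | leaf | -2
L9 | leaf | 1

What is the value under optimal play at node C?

C (MIN): min(20, -2, 1) = -2

-2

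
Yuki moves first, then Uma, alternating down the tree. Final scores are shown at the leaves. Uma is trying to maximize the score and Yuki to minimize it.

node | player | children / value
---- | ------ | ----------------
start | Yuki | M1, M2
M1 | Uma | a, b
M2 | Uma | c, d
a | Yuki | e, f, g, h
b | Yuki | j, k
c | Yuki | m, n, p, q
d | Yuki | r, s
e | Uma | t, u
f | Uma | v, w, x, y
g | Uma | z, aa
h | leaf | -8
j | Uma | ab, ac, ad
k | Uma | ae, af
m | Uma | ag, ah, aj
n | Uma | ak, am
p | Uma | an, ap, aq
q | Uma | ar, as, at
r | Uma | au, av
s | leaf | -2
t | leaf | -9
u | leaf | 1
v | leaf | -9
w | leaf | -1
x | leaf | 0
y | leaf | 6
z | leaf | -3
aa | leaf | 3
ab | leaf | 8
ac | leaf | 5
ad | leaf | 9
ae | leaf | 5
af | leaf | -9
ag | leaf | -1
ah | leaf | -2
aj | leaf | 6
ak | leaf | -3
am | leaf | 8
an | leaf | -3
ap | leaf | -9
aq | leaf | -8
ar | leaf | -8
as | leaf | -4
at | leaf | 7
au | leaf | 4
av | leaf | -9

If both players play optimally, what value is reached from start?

-2

e (Uma): max(-9, 1) = 1
f (Uma): max(-9, -1, 0, 6) = 6
g (Uma): max(-3, 3) = 3
a (Yuki): min(1, 6, 3, -8) = -8
j (Uma): max(8, 5, 9) = 9
k (Uma): max(5, -9) = 5
b (Yuki): min(9, 5) = 5
M1 (Uma): max(-8, 5) = 5
m (Uma): max(-1, -2, 6) = 6
n (Uma): max(-3, 8) = 8
p (Uma): max(-3, -9, -8) = -3
q (Uma): max(-8, -4, 7) = 7
c (Yuki): min(6, 8, -3, 7) = -3
r (Uma): max(4, -9) = 4
d (Yuki): min(4, -2) = -2
M2 (Uma): max(-3, -2) = -2
start (Yuki): min(5, -2) = -2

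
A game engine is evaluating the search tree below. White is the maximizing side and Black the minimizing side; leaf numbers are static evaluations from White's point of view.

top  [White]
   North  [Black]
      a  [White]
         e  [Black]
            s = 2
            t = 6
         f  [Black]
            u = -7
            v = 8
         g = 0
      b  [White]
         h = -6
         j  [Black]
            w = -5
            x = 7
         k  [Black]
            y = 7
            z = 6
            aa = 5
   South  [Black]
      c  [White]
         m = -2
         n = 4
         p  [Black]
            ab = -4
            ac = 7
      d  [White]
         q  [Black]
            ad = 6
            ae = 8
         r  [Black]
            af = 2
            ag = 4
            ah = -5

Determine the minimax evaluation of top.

e (Black): min(2, 6) = 2
f (Black): min(-7, 8) = -7
a (White): max(2, -7, 0) = 2
j (Black): min(-5, 7) = -5
k (Black): min(7, 6, 5) = 5
b (White): max(-6, -5, 5) = 5
North (Black): min(2, 5) = 2
p (Black): min(-4, 7) = -4
c (White): max(-2, 4, -4) = 4
q (Black): min(6, 8) = 6
r (Black): min(2, 4, -5) = -5
d (White): max(6, -5) = 6
South (Black): min(4, 6) = 4
top (White): max(2, 4) = 4

4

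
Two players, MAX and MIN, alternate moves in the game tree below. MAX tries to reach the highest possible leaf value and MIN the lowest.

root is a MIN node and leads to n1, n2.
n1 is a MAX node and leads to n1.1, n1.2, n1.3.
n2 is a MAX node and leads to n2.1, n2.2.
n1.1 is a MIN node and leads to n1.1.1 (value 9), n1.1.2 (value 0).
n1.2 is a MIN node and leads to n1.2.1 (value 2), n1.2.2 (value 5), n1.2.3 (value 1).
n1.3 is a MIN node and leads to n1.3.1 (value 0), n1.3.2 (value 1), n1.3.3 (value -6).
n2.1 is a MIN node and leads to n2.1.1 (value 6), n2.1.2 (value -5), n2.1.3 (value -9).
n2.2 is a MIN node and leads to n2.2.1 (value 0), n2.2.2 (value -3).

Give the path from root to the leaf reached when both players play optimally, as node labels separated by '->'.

n1.1 (MIN): min(9, 0) = 0
n1.2 (MIN): min(2, 5, 1) = 1
n1.3 (MIN): min(0, 1, -6) = -6
n1 (MAX): max(0, 1, -6) = 1
n2.1 (MIN): min(6, -5, -9) = -9
n2.2 (MIN): min(0, -3) = -3
n2 (MAX): max(-9, -3) = -3
root (MIN): min(1, -3) = -3
At root, MIN picks n2 (lowest: -3).
At n2, MAX picks n2.2 (highest: -3).
At n2.2, MIN picks n2.2.2 (lowest: -3).
Terminal value -3.

root -> n2 -> n2.2 -> n2.2.2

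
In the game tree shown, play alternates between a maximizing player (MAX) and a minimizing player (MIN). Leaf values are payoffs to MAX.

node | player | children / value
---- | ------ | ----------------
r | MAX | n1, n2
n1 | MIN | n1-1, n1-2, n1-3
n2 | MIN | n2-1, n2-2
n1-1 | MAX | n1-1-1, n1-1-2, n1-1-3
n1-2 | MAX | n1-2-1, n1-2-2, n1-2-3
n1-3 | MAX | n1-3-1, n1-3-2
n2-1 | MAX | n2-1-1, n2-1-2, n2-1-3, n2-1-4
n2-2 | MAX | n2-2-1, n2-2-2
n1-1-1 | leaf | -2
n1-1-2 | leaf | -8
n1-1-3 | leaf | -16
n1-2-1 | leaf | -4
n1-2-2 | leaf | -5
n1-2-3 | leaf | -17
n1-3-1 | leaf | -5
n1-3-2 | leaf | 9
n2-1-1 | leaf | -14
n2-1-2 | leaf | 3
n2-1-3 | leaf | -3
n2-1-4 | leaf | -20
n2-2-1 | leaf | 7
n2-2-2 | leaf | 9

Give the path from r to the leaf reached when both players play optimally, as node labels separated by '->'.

n1-1 (MAX): max(-2, -8, -16) = -2
n1-2 (MAX): max(-4, -5, -17) = -4
n1-3 (MAX): max(-5, 9) = 9
n1 (MIN): min(-2, -4, 9) = -4
n2-1 (MAX): max(-14, 3, -3, -20) = 3
n2-2 (MAX): max(7, 9) = 9
n2 (MIN): min(3, 9) = 3
r (MAX): max(-4, 3) = 3
At r, MAX picks n2 (highest: 3).
At n2, MIN picks n2-1 (lowest: 3).
At n2-1, MAX picks n2-1-2 (highest: 3).
Terminal value 3.

r -> n2 -> n2-1 -> n2-1-2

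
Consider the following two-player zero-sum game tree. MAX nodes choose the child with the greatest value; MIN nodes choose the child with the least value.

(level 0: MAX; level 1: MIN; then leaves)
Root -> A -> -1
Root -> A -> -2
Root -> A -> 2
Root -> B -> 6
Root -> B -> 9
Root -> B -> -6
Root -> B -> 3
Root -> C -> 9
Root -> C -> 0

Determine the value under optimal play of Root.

0

A (MIN): min(-1, -2, 2) = -2
B (MIN): min(6, 9, -6, 3) = -6
C (MIN): min(9, 0) = 0
Root (MAX): max(-2, -6, 0) = 0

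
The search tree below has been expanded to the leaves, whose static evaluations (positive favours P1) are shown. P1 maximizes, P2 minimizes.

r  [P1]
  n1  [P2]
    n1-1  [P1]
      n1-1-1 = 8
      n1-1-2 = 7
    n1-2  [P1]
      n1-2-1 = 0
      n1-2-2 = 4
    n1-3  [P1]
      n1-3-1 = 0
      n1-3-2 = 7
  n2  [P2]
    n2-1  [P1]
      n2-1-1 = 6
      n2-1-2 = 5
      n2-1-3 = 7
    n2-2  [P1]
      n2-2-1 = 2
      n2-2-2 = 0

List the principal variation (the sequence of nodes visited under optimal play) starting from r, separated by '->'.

n1-1 (P1): max(8, 7) = 8
n1-2 (P1): max(0, 4) = 4
n1-3 (P1): max(0, 7) = 7
n1 (P2): min(8, 4, 7) = 4
n2-1 (P1): max(6, 5, 7) = 7
n2-2 (P1): max(2, 0) = 2
n2 (P2): min(7, 2) = 2
r (P1): max(4, 2) = 4
At r, P1 picks n1 (highest: 4).
At n1, P2 picks n1-2 (lowest: 4).
At n1-2, P1 picks n1-2-2 (highest: 4).
Terminal value 4.

r -> n1 -> n1-2 -> n1-2-2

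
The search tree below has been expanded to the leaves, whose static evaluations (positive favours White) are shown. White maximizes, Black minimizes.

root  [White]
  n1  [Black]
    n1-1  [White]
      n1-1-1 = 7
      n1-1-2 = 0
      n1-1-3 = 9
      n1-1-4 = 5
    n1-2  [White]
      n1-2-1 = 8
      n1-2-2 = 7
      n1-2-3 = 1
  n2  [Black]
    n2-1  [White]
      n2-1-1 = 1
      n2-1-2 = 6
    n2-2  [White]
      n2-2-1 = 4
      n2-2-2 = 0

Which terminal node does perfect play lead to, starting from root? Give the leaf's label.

n1-2-1

n1-1 (White): max(7, 0, 9, 5) = 9
n1-2 (White): max(8, 7, 1) = 8
n1 (Black): min(9, 8) = 8
n2-1 (White): max(1, 6) = 6
n2-2 (White): max(4, 0) = 4
n2 (Black): min(6, 4) = 4
root (White): max(8, 4) = 8
At root, White picks n1 (highest: 8).
At n1, Black picks n1-2 (lowest: 8).
At n1-2, White picks n1-2-1 (highest: 8).
Terminal value 8.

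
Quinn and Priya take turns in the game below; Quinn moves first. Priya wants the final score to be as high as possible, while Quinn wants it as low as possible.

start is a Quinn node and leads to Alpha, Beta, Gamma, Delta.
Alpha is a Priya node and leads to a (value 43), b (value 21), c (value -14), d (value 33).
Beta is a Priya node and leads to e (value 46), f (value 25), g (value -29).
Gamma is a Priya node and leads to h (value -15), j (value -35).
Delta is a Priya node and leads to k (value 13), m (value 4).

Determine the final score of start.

Alpha (Priya): max(43, 21, -14, 33) = 43
Beta (Priya): max(46, 25, -29) = 46
Gamma (Priya): max(-15, -35) = -15
Delta (Priya): max(13, 4) = 13
start (Quinn): min(43, 46, -15, 13) = -15

-15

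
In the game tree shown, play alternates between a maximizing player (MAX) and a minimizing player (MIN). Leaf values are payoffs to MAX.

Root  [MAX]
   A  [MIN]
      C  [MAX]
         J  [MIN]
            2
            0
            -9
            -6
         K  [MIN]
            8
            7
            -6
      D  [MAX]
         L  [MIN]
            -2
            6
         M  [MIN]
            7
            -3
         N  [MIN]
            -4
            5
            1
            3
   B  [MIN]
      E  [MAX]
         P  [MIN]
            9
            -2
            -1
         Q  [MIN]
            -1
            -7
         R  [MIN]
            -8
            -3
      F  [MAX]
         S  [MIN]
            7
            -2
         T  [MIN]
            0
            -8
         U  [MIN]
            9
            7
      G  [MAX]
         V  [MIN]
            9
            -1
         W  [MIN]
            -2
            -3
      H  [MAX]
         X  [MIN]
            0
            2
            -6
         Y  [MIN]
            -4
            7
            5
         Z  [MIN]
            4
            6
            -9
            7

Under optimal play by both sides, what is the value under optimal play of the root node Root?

J (MIN): min(2, 0, -9, -6) = -9
K (MIN): min(8, 7, -6) = -6
C (MAX): max(-9, -6) = -6
L (MIN): min(-2, 6) = -2
M (MIN): min(7, -3) = -3
N (MIN): min(-4, 5, 1, 3) = -4
D (MAX): max(-2, -3, -4) = -2
A (MIN): min(-6, -2) = -6
P (MIN): min(9, -2, -1) = -2
Q (MIN): min(-1, -7) = -7
R (MIN): min(-8, -3) = -8
E (MAX): max(-2, -7, -8) = -2
S (MIN): min(7, -2) = -2
T (MIN): min(0, -8) = -8
U (MIN): min(9, 7) = 7
F (MAX): max(-2, -8, 7) = 7
V (MIN): min(9, -1) = -1
W (MIN): min(-2, -3) = -3
G (MAX): max(-1, -3) = -1
X (MIN): min(0, 2, -6) = -6
Y (MIN): min(-4, 7, 5) = -4
Z (MIN): min(4, 6, -9, 7) = -9
H (MAX): max(-6, -4, -9) = -4
B (MIN): min(-2, 7, -1, -4) = -4
Root (MAX): max(-6, -4) = -4

-4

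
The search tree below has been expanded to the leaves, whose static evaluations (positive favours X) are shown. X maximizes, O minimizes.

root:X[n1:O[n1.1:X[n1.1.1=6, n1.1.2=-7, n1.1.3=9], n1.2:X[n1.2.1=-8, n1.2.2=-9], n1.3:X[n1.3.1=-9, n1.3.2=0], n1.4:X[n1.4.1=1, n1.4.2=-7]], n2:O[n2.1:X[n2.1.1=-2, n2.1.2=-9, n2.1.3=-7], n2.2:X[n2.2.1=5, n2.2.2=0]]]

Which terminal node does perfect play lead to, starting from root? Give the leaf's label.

n1.1 (X): max(6, -7, 9) = 9
n1.2 (X): max(-8, -9) = -8
n1.3 (X): max(-9, 0) = 0
n1.4 (X): max(1, -7) = 1
n1 (O): min(9, -8, 0, 1) = -8
n2.1 (X): max(-2, -9, -7) = -2
n2.2 (X): max(5, 0) = 5
n2 (O): min(-2, 5) = -2
root (X): max(-8, -2) = -2
At root, X picks n2 (highest: -2).
At n2, O picks n2.1 (lowest: -2).
At n2.1, X picks n2.1.1 (highest: -2).
Terminal value -2.

n2.1.1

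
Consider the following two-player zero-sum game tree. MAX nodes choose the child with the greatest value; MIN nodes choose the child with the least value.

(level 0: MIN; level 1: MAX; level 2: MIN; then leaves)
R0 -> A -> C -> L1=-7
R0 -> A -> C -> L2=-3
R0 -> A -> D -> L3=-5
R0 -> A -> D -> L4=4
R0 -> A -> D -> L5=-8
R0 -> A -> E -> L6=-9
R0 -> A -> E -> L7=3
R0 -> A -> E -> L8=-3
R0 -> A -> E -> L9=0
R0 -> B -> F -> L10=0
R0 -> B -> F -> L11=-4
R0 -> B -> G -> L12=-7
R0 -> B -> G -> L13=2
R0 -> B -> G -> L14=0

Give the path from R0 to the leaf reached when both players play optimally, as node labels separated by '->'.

C (MIN): min(-7, -3) = -7
D (MIN): min(-5, 4, -8) = -8
E (MIN): min(-9, 3, -3, 0) = -9
A (MAX): max(-7, -8, -9) = -7
F (MIN): min(0, -4) = -4
G (MIN): min(-7, 2, 0) = -7
B (MAX): max(-4, -7) = -4
R0 (MIN): min(-7, -4) = -7
At R0, MIN picks A (lowest: -7).
At A, MAX picks C (highest: -7).
At C, MIN picks L1 (lowest: -7).
Terminal value -7.

R0 -> A -> C -> L1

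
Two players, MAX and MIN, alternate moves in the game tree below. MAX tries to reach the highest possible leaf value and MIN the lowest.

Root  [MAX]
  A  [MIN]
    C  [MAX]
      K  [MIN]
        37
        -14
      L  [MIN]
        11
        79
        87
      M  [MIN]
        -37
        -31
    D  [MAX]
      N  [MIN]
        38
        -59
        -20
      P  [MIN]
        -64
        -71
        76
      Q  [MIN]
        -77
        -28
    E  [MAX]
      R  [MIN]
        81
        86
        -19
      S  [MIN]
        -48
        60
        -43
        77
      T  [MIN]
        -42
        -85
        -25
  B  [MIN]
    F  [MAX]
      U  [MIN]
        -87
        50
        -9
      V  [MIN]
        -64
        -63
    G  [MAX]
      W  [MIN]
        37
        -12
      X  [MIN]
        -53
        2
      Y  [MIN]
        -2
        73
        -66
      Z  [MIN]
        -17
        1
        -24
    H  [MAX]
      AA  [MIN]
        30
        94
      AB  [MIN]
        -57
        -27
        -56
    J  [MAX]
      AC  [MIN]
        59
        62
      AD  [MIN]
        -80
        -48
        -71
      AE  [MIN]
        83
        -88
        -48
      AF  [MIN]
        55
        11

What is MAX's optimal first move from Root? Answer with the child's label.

A

K (MIN): min(37, -14) = -14
L (MIN): min(11, 79, 87) = 11
M (MIN): min(-37, -31) = -37
C (MAX): max(-14, 11, -37) = 11
N (MIN): min(38, -59, -20) = -59
P (MIN): min(-64, -71, 76) = -71
Q (MIN): min(-77, -28) = -77
D (MAX): max(-59, -71, -77) = -59
R (MIN): min(81, 86, -19) = -19
S (MIN): min(-48, 60, -43, 77) = -48
T (MIN): min(-42, -85, -25) = -85
E (MAX): max(-19, -48, -85) = -19
A (MIN): min(11, -59, -19) = -59
U (MIN): min(-87, 50, -9) = -87
V (MIN): min(-64, -63) = -64
F (MAX): max(-87, -64) = -64
W (MIN): min(37, -12) = -12
X (MIN): min(-53, 2) = -53
Y (MIN): min(-2, 73, -66) = -66
Z (MIN): min(-17, 1, -24) = -24
G (MAX): max(-12, -53, -66, -24) = -12
AA (MIN): min(30, 94) = 30
AB (MIN): min(-57, -27, -56) = -57
H (MAX): max(30, -57) = 30
AC (MIN): min(59, 62) = 59
AD (MIN): min(-80, -48, -71) = -80
AE (MIN): min(83, -88, -48) = -88
AF (MIN): min(55, 11) = 11
J (MAX): max(59, -80, -88, 11) = 59
B (MIN): min(-64, -12, 30, 59) = -64
Root (MAX): max(-59, -64) = -59
MAX at Root wants the highest of {A=-59, B=-64}, so chooses A.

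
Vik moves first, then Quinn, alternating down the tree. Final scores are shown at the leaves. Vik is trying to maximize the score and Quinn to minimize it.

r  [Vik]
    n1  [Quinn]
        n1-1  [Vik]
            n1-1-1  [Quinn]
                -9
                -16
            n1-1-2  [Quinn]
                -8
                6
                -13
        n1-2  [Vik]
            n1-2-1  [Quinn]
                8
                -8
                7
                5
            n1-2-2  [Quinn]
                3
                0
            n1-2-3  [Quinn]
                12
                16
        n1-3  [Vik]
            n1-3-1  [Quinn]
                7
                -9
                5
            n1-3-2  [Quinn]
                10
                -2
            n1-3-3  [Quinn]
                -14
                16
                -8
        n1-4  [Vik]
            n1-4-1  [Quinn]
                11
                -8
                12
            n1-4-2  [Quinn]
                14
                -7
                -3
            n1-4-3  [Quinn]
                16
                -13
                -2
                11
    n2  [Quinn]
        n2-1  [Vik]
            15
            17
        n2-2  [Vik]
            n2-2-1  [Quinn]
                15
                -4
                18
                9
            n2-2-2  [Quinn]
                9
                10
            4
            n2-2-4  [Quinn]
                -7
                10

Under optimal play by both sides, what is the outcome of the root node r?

9

n1-1-1 (Quinn): min(-9, -16) = -16
n1-1-2 (Quinn): min(-8, 6, -13) = -13
n1-1 (Vik): max(-16, -13) = -13
n1-2-1 (Quinn): min(8, -8, 7, 5) = -8
n1-2-2 (Quinn): min(3, 0) = 0
n1-2-3 (Quinn): min(12, 16) = 12
n1-2 (Vik): max(-8, 0, 12) = 12
n1-3-1 (Quinn): min(7, -9, 5) = -9
n1-3-2 (Quinn): min(10, -2) = -2
n1-3-3 (Quinn): min(-14, 16, -8) = -14
n1-3 (Vik): max(-9, -2, -14) = -2
n1-4-1 (Quinn): min(11, -8, 12) = -8
n1-4-2 (Quinn): min(14, -7, -3) = -7
n1-4-3 (Quinn): min(16, -13, -2, 11) = -13
n1-4 (Vik): max(-8, -7, -13) = -7
n1 (Quinn): min(-13, 12, -2, -7) = -13
n2-1 (Vik): max(15, 17) = 17
n2-2-1 (Quinn): min(15, -4, 18, 9) = -4
n2-2-2 (Quinn): min(9, 10) = 9
n2-2-4 (Quinn): min(-7, 10) = -7
n2-2 (Vik): max(-4, 9, 4, -7) = 9
n2 (Quinn): min(17, 9) = 9
r (Vik): max(-13, 9) = 9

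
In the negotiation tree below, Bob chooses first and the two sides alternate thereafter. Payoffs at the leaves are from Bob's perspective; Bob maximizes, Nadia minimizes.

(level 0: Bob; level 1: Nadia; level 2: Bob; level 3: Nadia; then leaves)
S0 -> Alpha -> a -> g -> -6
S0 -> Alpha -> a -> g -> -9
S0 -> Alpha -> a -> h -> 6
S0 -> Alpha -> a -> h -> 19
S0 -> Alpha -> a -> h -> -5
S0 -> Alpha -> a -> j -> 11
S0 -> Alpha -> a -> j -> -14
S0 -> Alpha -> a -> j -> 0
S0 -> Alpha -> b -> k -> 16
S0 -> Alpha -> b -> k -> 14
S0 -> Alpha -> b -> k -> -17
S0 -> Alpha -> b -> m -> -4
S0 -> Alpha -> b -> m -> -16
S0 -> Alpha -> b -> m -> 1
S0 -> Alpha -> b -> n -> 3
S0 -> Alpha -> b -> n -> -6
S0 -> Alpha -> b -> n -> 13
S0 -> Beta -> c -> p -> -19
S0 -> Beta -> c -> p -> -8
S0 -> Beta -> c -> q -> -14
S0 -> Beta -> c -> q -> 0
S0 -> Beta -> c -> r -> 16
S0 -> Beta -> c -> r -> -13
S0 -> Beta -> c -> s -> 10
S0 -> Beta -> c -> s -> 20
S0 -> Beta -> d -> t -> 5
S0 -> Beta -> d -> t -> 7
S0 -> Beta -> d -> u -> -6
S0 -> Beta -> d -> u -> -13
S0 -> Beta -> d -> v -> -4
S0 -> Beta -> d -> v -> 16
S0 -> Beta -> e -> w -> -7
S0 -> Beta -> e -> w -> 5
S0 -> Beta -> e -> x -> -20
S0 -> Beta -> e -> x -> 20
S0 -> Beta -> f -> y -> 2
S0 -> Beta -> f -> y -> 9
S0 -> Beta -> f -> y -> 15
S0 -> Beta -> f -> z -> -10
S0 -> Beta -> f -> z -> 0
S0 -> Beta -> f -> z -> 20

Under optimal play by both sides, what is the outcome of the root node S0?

-6

g (Nadia): min(-6, -9) = -9
h (Nadia): min(6, 19, -5) = -5
j (Nadia): min(11, -14, 0) = -14
a (Bob): max(-9, -5, -14) = -5
k (Nadia): min(16, 14, -17) = -17
m (Nadia): min(-4, -16, 1) = -16
n (Nadia): min(3, -6, 13) = -6
b (Bob): max(-17, -16, -6) = -6
Alpha (Nadia): min(-5, -6) = -6
p (Nadia): min(-19, -8) = -19
q (Nadia): min(-14, 0) = -14
r (Nadia): min(16, -13) = -13
s (Nadia): min(10, 20) = 10
c (Bob): max(-19, -14, -13, 10) = 10
t (Nadia): min(5, 7) = 5
u (Nadia): min(-6, -13) = -13
v (Nadia): min(-4, 16) = -4
d (Bob): max(5, -13, -4) = 5
w (Nadia): min(-7, 5) = -7
x (Nadia): min(-20, 20) = -20
e (Bob): max(-7, -20) = -7
y (Nadia): min(2, 9, 15) = 2
z (Nadia): min(-10, 0, 20) = -10
f (Bob): max(2, -10) = 2
Beta (Nadia): min(10, 5, -7, 2) = -7
S0 (Bob): max(-6, -7) = -6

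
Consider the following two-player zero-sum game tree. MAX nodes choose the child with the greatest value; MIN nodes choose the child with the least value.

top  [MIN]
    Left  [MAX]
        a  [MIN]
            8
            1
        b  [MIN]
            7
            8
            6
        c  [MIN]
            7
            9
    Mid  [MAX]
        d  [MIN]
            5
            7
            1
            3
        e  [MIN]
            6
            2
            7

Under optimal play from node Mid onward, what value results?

2

d (MIN): min(5, 7, 1, 3) = 1
e (MIN): min(6, 2, 7) = 2
Mid (MAX): max(1, 2) = 2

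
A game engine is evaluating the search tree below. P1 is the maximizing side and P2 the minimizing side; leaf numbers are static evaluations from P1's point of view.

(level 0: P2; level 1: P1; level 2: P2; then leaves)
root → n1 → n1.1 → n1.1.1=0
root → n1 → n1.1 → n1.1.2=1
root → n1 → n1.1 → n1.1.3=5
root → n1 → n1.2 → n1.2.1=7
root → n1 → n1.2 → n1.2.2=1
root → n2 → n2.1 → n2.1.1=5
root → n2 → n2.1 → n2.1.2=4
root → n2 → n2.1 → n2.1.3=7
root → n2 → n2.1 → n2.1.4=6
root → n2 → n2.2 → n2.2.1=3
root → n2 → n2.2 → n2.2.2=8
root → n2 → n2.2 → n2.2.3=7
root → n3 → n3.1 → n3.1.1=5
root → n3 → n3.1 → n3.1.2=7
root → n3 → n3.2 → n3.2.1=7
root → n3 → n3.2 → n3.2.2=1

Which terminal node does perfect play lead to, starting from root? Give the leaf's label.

n1.1 (P2): min(0, 1, 5) = 0
n1.2 (P2): min(7, 1) = 1
n1 (P1): max(0, 1) = 1
n2.1 (P2): min(5, 4, 7, 6) = 4
n2.2 (P2): min(3, 8, 7) = 3
n2 (P1): max(4, 3) = 4
n3.1 (P2): min(5, 7) = 5
n3.2 (P2): min(7, 1) = 1
n3 (P1): max(5, 1) = 5
root (P2): min(1, 4, 5) = 1
At root, P2 picks n1 (lowest: 1).
At n1, P1 picks n1.2 (highest: 1).
At n1.2, P2 picks n1.2.2 (lowest: 1).
Terminal value 1.

n1.2.2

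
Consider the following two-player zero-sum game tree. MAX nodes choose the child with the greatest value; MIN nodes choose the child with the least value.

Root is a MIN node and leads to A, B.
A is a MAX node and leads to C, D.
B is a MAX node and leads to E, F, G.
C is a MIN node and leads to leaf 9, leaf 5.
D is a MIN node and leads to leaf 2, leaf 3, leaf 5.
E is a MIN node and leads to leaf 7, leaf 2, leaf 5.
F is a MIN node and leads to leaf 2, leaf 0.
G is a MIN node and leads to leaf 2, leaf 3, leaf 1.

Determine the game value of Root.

2

C (MIN): min(9, 5) = 5
D (MIN): min(2, 3, 5) = 2
A (MAX): max(5, 2) = 5
E (MIN): min(7, 2, 5) = 2
F (MIN): min(2, 0) = 0
G (MIN): min(2, 3, 1) = 1
B (MAX): max(2, 0, 1) = 2
Root (MIN): min(5, 2) = 2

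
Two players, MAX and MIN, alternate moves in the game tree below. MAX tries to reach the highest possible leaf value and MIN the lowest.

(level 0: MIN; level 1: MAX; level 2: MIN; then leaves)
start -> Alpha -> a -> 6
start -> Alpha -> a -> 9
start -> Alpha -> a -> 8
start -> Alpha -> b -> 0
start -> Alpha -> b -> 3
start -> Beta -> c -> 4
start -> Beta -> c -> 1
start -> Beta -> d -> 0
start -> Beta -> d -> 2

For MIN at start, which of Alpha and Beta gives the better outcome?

a (MIN): min(6, 9, 8) = 6
b (MIN): min(0, 3) = 0
Alpha (MAX): max(6, 0) = 6
c (MIN): min(4, 1) = 1
d (MIN): min(0, 2) = 0
Beta (MAX): max(1, 0) = 1
MIN prefers the lower value; Alpha=6, Beta=1. Beta is better since 1 < 6.

Beta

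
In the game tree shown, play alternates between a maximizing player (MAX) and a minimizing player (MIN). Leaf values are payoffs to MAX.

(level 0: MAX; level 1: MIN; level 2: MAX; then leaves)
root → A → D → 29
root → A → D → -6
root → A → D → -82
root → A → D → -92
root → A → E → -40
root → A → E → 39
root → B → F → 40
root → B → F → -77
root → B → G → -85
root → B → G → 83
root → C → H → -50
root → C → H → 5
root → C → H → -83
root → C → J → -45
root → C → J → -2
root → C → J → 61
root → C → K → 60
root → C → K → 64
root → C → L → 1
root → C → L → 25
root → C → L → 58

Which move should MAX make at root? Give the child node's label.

D (MAX): max(29, -6, -82, -92) = 29
E (MAX): max(-40, 39) = 39
A (MIN): min(29, 39) = 29
F (MAX): max(40, -77) = 40
G (MAX): max(-85, 83) = 83
B (MIN): min(40, 83) = 40
H (MAX): max(-50, 5, -83) = 5
J (MAX): max(-45, -2, 61) = 61
K (MAX): max(60, 64) = 64
L (MAX): max(1, 25, 58) = 58
C (MIN): min(5, 61, 64, 58) = 5
root (MAX): max(29, 40, 5) = 40
MAX at root wants the highest of {A=29, B=40, C=5}, so chooses B.

B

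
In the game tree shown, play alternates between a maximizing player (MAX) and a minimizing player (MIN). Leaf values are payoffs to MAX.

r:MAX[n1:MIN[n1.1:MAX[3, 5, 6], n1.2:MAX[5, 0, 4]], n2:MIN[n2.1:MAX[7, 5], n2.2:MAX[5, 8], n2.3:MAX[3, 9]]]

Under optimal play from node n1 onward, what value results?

n1.1 (MAX): max(3, 5, 6) = 6
n1.2 (MAX): max(5, 0, 4) = 5
n1 (MIN): min(6, 5) = 5

5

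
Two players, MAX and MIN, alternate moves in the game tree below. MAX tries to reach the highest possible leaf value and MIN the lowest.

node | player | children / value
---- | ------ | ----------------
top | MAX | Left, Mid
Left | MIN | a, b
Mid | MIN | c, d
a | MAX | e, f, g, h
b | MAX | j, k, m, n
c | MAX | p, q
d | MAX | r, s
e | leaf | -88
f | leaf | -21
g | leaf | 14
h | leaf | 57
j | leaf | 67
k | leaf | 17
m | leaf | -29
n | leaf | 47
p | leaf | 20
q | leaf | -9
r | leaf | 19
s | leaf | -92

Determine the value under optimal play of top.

a (MAX): max(-88, -21, 14, 57) = 57
b (MAX): max(67, 17, -29, 47) = 67
Left (MIN): min(57, 67) = 57
c (MAX): max(20, -9) = 20
d (MAX): max(19, -92) = 19
Mid (MIN): min(20, 19) = 19
top (MAX): max(57, 19) = 57

57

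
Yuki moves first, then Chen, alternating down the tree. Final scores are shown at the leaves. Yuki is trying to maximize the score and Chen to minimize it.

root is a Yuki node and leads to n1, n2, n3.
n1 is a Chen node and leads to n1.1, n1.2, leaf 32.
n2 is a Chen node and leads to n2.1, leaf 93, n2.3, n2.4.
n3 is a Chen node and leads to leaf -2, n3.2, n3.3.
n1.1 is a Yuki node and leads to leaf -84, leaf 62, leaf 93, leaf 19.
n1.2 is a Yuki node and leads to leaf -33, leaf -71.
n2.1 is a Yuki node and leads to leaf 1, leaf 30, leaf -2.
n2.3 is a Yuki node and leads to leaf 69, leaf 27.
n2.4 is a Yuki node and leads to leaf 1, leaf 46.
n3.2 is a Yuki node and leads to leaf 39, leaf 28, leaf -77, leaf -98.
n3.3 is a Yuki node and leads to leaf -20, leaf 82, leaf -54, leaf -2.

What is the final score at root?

n1.1 (Yuki): max(-84, 62, 93, 19) = 93
n1.2 (Yuki): max(-33, -71) = -33
n1 (Chen): min(93, -33, 32) = -33
n2.1 (Yuki): max(1, 30, -2) = 30
n2.3 (Yuki): max(69, 27) = 69
n2.4 (Yuki): max(1, 46) = 46
n2 (Chen): min(30, 93, 69, 46) = 30
n3.2 (Yuki): max(39, 28, -77, -98) = 39
n3.3 (Yuki): max(-20, 82, -54, -2) = 82
n3 (Chen): min(-2, 39, 82) = -2
root (Yuki): max(-33, 30, -2) = 30

30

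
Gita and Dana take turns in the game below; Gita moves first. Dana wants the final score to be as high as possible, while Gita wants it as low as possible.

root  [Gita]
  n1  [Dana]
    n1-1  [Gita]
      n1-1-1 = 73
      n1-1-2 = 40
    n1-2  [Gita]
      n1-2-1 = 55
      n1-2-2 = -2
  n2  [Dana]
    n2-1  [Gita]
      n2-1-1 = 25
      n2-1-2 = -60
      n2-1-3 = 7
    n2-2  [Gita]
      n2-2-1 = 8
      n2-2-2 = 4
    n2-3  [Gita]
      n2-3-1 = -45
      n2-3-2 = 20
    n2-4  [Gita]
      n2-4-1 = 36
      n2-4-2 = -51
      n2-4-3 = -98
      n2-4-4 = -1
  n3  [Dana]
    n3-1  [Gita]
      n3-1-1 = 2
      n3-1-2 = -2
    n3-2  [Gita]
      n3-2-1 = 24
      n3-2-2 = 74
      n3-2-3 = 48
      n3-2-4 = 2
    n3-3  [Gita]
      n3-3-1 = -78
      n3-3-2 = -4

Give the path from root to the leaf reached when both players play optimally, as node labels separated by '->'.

root -> n3 -> n3-2 -> n3-2-4

n1-1 (Gita): min(73, 40) = 40
n1-2 (Gita): min(55, -2) = -2
n1 (Dana): max(40, -2) = 40
n2-1 (Gita): min(25, -60, 7) = -60
n2-2 (Gita): min(8, 4) = 4
n2-3 (Gita): min(-45, 20) = -45
n2-4 (Gita): min(36, -51, -98, -1) = -98
n2 (Dana): max(-60, 4, -45, -98) = 4
n3-1 (Gita): min(2, -2) = -2
n3-2 (Gita): min(24, 74, 48, 2) = 2
n3-3 (Gita): min(-78, -4) = -78
n3 (Dana): max(-2, 2, -78) = 2
root (Gita): min(40, 4, 2) = 2
At root, Gita picks n3 (lowest: 2).
At n3, Dana picks n3-2 (highest: 2).
At n3-2, Gita picks n3-2-4 (lowest: 2).
Terminal value 2.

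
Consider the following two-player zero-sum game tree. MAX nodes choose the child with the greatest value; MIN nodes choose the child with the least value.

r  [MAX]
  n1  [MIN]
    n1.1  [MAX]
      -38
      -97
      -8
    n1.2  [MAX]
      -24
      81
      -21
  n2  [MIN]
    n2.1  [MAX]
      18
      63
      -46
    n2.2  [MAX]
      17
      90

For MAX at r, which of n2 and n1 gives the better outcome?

n2

n2.1 (MAX): max(18, 63, -46) = 63
n2.2 (MAX): max(17, 90) = 90
n2 (MIN): min(63, 90) = 63
n1.1 (MAX): max(-38, -97, -8) = -8
n1.2 (MAX): max(-24, 81, -21) = 81
n1 (MIN): min(-8, 81) = -8
MAX prefers the higher value; n2=63, n1=-8. n2 is better since 63 > -8.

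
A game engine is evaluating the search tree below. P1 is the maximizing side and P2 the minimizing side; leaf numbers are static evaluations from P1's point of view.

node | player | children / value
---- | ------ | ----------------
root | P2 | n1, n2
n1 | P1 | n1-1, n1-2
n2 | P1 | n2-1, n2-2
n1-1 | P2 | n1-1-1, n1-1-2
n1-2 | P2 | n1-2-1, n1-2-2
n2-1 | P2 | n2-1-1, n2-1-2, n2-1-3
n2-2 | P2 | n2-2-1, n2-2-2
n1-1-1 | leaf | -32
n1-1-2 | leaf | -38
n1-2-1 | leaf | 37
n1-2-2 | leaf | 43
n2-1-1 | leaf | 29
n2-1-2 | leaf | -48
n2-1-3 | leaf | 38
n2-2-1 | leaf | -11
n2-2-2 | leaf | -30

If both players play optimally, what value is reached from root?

-30

n1-1 (P2): min(-32, -38) = -38
n1-2 (P2): min(37, 43) = 37
n1 (P1): max(-38, 37) = 37
n2-1 (P2): min(29, -48, 38) = -48
n2-2 (P2): min(-11, -30) = -30
n2 (P1): max(-48, -30) = -30
root (P2): min(37, -30) = -30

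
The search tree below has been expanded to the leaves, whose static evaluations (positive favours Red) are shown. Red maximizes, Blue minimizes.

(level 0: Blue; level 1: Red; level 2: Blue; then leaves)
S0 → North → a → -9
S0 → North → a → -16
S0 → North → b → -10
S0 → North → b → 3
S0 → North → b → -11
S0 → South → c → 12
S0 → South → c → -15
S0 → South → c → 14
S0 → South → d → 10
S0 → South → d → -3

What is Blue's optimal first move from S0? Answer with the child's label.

a (Blue): min(-9, -16) = -16
b (Blue): min(-10, 3, -11) = -11
North (Red): max(-16, -11) = -11
c (Blue): min(12, -15, 14) = -15
d (Blue): min(10, -3) = -3
South (Red): max(-15, -3) = -3
S0 (Blue): min(-11, -3) = -11
Blue at S0 wants the lowest of {North=-11, South=-3}, so chooses North.

North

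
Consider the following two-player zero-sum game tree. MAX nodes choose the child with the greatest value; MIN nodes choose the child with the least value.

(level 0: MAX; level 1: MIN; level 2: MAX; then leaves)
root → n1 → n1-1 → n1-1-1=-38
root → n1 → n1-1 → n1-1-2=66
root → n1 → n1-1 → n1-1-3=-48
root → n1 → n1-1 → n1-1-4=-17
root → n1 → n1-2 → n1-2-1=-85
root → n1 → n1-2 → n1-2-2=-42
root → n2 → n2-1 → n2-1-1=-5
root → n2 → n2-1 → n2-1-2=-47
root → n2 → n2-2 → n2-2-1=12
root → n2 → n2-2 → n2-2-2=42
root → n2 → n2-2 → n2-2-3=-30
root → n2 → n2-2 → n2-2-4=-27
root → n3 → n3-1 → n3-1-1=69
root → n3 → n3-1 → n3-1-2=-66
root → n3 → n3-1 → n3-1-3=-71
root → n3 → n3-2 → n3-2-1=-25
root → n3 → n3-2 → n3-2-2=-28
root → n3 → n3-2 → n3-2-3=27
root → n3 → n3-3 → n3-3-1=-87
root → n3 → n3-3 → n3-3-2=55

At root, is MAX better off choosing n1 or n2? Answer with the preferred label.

n1-1 (MAX): max(-38, 66, -48, -17) = 66
n1-2 (MAX): max(-85, -42) = -42
n1 (MIN): min(66, -42) = -42
n2-1 (MAX): max(-5, -47) = -5
n2-2 (MAX): max(12, 42, -30, -27) = 42
n2 (MIN): min(-5, 42) = -5
MAX prefers the higher value; n1=-42, n2=-5. n2 is better since -5 > -42.

n2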